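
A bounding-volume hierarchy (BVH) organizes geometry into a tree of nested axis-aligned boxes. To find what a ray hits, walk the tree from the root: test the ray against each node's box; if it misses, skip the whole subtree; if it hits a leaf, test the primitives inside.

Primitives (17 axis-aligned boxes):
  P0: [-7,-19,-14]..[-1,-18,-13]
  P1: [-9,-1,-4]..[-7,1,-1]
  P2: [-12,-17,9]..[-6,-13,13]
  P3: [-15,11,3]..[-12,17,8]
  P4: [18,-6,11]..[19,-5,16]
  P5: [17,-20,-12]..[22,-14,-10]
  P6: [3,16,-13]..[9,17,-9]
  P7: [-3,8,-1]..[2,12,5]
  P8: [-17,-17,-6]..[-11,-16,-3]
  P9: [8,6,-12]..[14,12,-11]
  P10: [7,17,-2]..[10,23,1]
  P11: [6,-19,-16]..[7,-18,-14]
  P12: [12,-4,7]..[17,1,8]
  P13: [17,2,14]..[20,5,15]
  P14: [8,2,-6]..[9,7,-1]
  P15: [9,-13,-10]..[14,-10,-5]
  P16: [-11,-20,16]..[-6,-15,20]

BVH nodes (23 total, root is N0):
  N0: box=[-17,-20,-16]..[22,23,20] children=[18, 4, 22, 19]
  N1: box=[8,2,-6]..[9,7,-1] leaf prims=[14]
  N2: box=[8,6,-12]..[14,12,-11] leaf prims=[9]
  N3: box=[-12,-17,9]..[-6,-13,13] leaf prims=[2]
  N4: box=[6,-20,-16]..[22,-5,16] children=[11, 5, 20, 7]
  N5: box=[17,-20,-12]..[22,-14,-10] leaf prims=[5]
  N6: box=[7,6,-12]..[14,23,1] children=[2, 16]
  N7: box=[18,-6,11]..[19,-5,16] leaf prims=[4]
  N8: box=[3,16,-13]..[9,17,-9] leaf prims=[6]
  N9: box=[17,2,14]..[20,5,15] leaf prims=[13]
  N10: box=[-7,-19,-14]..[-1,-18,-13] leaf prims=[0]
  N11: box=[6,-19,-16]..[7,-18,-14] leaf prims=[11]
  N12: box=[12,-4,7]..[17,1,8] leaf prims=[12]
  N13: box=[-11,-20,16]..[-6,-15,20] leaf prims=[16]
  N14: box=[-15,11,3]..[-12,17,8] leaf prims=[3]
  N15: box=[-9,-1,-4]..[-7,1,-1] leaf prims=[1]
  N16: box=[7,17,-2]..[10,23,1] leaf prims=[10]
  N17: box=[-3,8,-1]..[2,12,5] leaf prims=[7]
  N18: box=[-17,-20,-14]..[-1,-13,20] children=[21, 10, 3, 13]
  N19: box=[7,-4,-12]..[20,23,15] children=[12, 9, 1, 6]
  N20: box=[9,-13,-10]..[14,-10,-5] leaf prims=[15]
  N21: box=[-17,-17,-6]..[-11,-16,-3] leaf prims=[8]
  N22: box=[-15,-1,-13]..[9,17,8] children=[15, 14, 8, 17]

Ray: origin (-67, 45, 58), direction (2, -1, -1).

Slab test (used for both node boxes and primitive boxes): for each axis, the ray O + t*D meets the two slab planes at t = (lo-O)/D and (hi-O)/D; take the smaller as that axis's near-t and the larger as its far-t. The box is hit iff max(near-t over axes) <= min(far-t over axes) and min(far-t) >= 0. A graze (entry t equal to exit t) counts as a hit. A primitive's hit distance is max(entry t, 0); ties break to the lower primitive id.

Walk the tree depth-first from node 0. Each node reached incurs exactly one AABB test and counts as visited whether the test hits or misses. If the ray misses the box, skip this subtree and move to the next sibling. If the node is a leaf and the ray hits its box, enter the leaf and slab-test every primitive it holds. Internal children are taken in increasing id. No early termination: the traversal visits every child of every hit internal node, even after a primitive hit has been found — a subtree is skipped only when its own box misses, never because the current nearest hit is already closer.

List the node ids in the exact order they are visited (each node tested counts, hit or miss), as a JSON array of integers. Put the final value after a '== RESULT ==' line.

Trace the traversal:
N0 x:[25,89/2] y:[22,65] z:[38,74] -> hit [38,89/2], descend [4, 18, 19, 22]
  N4 x:[73/2,89/2] y:[50,65] z:[42,74] -> miss, prune
  N18 x:[25,33] y:[58,65] z:[38,72] -> miss, prune
  N19 x:[37,87/2] y:[22,49] z:[43,70] -> hit [43,87/2], descend [1, 6, 9, 12]
    N1 x:[75/2,38] y:[38,43] z:[59,64] -> miss, prune
    N6 x:[37,81/2] y:[22,39] z:[57,70] -> miss, prune
    N9 x:[42,87/2] y:[40,43] z:[43,44] -> hit [43,43] leaf, test {P13@t=43}
    N12 x:[79/2,42] y:[44,49] z:[50,51] -> miss, prune
  N22 x:[26,38] y:[28,46] z:[50,71] -> miss, prune

order=[0, 4, 18, 19, 1, 6, 9, 12, 22]  |boxes|=9  |leaves|=1  hit=P13

== RESULT ==
[0, 4, 18, 19, 1, 6, 9, 12, 22]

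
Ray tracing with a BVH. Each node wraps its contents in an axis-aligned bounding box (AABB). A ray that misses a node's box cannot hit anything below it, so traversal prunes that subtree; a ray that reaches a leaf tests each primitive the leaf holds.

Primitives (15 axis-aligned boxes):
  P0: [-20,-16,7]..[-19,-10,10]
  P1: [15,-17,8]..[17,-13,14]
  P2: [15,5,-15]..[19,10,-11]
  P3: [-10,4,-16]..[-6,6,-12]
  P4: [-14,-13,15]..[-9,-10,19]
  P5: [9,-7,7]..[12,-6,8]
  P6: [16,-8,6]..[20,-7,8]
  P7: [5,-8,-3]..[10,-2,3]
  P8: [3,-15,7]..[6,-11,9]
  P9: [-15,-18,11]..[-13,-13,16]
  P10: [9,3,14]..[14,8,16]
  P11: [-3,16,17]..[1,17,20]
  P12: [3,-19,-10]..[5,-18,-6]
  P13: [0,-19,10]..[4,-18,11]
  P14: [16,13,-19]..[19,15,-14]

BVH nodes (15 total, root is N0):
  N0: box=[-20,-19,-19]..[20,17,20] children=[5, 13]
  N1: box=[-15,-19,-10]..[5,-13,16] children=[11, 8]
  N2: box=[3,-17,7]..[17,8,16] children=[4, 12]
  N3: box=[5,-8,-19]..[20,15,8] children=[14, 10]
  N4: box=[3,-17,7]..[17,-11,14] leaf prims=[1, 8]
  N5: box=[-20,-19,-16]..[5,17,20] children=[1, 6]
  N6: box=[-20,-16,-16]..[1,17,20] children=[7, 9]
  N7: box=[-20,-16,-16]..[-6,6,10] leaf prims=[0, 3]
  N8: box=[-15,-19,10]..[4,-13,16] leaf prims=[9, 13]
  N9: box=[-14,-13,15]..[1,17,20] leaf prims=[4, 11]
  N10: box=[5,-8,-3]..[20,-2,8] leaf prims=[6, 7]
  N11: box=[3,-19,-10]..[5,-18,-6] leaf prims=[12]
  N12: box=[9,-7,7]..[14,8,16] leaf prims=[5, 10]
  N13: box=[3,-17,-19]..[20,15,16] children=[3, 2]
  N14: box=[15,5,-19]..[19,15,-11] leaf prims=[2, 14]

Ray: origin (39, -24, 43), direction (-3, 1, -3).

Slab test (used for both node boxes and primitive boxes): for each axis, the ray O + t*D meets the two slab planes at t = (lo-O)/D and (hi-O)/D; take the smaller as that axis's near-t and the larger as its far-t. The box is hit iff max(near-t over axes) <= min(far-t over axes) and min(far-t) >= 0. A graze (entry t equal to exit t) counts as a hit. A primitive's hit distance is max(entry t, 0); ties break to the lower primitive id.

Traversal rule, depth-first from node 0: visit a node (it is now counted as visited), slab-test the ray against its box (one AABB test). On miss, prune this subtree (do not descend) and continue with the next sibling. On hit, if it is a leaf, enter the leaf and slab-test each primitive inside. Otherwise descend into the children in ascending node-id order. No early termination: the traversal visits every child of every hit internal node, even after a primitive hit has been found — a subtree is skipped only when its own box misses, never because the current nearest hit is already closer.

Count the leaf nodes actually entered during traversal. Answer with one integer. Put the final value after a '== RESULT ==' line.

Walk:
N0 x:[19/3,59/3] y:[5,41] z:[23/3,62/3] -> hit [23/3,59/3], descend [5, 13]
  N5 x:[34/3,59/3] y:[5,41] z:[23/3,59/3] -> hit [34/3,59/3], descend [1, 6]
    N1 x:[34/3,18] y:[5,11] z:[9,53/3] -> miss, prune
    N6 x:[38/3,59/3] y:[8,41] z:[23/3,59/3] -> hit [38/3,59/3], descend [7, 9]
      N7 x:[15,59/3] y:[8,30] z:[11,59/3] -> hit [15,59/3] leaf, test {P0(miss), P3(miss)}
      N9 x:[38/3,53/3] y:[11,41] z:[23/3,28/3] -> miss, prune
  N13 x:[19/3,12] y:[7,39] z:[9,62/3] -> hit [9,12], descend [2, 3]
    N2 x:[22/3,12] y:[7,32] z:[9,12] -> hit [9,12], descend [4, 12]
      N4 x:[22/3,12] y:[7,13] z:[29/3,12] -> hit [29/3,12] leaf, test {P1(miss), P8@t=34/3}
      N12 x:[25/3,10] y:[17,32] z:[9,12] -> miss, prune
    N3 x:[19/3,34/3] y:[16,39] z:[35/3,62/3] -> miss, prune

Summary -> nodes [0, 5, 1, 6, 7, 9, 13, 2, 4, 12, 3]; box-tests=11; leaf-entries=2; first=P8

== RESULT ==
2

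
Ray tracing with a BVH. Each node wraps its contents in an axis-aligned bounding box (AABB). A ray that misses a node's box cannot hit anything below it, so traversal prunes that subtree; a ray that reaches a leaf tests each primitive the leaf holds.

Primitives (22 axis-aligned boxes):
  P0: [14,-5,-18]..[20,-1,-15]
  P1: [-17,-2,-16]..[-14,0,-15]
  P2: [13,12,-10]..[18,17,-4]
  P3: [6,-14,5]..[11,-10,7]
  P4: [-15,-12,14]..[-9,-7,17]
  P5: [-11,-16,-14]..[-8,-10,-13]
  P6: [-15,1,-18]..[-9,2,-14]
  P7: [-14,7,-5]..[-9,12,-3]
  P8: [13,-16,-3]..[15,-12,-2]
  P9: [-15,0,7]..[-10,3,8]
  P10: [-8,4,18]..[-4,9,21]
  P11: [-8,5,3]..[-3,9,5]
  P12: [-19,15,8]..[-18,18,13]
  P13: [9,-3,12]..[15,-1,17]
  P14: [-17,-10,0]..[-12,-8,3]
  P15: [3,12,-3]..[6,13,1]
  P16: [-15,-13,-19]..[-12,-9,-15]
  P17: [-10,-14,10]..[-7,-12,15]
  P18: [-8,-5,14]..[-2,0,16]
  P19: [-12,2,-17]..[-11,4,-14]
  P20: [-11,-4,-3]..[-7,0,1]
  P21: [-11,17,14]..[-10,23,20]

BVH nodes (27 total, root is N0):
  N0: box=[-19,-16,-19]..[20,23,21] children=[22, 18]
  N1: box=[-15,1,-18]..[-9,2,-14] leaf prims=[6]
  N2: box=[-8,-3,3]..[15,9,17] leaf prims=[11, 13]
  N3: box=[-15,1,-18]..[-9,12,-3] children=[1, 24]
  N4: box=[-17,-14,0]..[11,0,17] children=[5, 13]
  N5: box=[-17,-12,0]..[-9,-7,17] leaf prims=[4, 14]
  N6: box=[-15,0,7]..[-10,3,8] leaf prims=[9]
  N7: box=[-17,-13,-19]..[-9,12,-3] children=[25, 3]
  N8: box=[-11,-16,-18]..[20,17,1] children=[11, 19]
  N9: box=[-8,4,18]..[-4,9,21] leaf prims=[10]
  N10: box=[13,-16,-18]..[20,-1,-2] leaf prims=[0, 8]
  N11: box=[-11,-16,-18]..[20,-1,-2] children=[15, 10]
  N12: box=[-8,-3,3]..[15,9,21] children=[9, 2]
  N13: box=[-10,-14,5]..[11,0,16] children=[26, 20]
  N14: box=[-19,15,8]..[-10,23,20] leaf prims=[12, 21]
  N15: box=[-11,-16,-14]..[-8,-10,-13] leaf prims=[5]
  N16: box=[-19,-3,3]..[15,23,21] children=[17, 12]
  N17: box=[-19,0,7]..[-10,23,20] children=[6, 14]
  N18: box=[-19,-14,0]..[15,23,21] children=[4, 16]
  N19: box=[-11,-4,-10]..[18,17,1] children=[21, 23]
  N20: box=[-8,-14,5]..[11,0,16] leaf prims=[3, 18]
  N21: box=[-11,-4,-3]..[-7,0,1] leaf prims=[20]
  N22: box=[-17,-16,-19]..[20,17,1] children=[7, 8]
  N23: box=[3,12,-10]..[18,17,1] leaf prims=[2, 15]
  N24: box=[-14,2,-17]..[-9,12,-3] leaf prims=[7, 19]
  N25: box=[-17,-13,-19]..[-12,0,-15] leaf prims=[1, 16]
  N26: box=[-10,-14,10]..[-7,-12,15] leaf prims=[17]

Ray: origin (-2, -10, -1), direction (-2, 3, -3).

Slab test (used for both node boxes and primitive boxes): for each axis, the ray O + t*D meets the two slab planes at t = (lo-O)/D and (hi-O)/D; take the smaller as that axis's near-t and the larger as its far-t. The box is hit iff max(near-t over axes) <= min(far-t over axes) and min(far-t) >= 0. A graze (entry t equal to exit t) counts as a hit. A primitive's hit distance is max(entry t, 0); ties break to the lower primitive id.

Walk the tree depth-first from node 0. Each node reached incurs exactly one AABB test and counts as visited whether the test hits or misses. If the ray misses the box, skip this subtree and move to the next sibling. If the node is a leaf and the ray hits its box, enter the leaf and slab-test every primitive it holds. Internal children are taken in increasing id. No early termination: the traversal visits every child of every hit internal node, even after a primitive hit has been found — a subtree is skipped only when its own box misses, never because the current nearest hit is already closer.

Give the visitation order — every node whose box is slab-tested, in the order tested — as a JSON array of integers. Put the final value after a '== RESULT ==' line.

Trace the traversal:
N0 x:[-11,17/2] y:[-2,11] z:[-22/3,6] -> hit [-2,6], descend [18, 22]
  N18 x:[-17/2,17/2] y:[-4/3,11] z:[-22/3,-1/3] -> miss, prune
  N22 x:[-11,15/2] y:[-2,9] z:[-2/3,6] -> hit [-2/3,6], descend [7, 8]
    N7 x:[7/2,15/2] y:[-1,22/3] z:[2/3,6] -> hit [7/2,6], descend [3, 25]
      N3 x:[7/2,13/2] y:[11/3,22/3] z:[2/3,17/3] -> hit [11/3,17/3], descend [1, 24]
        N1 x:[7/2,13/2] y:[11/3,4] z:[13/3,17/3] -> miss, prune
        N24 x:[7/2,6] y:[4,22/3] z:[2/3,16/3] -> hit [4,16/3] leaf, test {P7(miss), P19@t=9/2}
      N25 x:[5,15/2] y:[-1,10/3] z:[14/3,6] -> miss, prune
    N8 x:[-11,9/2] y:[-2,9] z:[-2/3,17/3] -> hit [-2/3,9/2], descend [11, 19]
      N11 x:[-11,9/2] y:[-2,3] z:[1/3,17/3] -> hit [1/3,3], descend [10, 15]
        N10 x:[-11,-15/2] y:[-2,3] z:[1/3,17/3] -> miss, prune
        N15 x:[3,9/2] y:[-2,0] z:[4,13/3] -> miss, prune
      N19 x:[-10,9/2] y:[2,9] z:[-2/3,3] -> hit [2,3], descend [21, 23]
        N21 x:[5/2,9/2] y:[2,10/3] z:[-2/3,2/3] -> miss, prune
        N23 x:[-10,-5/2] y:[22/3,9] z:[-2/3,3] -> miss, prune

Visited [0, 18, 22, 7, 3, 1, 24, 25, 8, 11, 10, 15, 19, 21, 23]. Tests: 15 box, 1 leaf. Nearest: P19.

== RESULT ==
[0, 18, 22, 7, 3, 1, 24, 25, 8, 11, 10, 15, 19, 21, 23]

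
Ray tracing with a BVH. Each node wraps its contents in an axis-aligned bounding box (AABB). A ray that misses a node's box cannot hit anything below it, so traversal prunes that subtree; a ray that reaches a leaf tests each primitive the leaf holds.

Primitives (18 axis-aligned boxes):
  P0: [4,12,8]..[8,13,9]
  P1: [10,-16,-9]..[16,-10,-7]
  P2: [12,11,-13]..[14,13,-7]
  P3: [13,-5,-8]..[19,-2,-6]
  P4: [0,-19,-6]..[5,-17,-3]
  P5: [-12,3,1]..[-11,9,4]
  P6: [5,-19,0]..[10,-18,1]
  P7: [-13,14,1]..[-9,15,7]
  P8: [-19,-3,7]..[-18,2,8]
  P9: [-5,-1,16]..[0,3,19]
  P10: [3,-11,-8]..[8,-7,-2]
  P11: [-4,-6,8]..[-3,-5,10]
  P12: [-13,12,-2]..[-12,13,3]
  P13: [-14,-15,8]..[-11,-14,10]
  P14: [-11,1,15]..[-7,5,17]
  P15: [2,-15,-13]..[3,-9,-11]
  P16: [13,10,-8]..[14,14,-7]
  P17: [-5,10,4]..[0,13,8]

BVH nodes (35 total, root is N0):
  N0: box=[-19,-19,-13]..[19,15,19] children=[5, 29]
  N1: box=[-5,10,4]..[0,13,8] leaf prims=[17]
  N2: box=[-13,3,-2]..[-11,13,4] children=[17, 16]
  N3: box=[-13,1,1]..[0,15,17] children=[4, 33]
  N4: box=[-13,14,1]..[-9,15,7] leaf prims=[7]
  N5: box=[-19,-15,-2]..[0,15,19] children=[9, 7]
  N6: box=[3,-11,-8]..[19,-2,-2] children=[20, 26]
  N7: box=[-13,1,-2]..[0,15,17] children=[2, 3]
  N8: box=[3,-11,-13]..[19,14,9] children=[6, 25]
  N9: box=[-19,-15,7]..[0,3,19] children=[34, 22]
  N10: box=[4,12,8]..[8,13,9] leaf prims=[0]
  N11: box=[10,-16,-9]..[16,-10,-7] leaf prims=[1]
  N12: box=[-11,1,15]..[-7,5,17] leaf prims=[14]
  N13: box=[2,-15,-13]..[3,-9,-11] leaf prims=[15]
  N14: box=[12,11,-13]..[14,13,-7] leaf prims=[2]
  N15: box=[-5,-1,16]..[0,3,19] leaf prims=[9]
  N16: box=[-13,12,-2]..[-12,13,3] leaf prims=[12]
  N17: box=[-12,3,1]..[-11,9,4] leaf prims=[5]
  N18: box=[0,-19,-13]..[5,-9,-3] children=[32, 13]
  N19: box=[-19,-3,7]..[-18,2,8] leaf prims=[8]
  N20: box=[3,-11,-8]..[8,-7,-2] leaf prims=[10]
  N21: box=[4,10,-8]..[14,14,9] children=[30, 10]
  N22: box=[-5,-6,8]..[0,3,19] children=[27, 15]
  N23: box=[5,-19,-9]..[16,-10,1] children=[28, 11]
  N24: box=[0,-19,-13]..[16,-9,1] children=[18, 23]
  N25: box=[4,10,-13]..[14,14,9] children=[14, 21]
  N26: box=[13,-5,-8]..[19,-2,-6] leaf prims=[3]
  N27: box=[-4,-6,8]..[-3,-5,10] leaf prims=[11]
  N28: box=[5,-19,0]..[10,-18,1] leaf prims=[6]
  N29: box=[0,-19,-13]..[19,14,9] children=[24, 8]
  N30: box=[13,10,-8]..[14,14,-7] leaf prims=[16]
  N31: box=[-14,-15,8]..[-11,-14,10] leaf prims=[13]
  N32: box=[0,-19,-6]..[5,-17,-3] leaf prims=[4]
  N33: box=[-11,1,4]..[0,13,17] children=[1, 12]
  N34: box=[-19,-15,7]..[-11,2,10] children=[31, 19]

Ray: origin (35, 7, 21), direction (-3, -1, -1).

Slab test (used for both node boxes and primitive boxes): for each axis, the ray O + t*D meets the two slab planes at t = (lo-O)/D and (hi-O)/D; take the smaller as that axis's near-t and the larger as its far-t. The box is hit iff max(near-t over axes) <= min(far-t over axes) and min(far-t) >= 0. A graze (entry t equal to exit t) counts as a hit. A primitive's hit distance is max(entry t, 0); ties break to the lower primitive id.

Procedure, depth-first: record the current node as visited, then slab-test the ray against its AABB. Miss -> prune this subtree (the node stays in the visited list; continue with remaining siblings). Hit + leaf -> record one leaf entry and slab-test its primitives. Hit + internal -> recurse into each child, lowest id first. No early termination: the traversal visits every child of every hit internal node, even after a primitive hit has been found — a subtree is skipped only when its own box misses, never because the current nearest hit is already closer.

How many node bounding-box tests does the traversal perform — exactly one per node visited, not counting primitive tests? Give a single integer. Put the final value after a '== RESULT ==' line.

Walk:
N0 x:[16/3,18] y:[-8,26] z:[2,34] -> hit [16/3,18], descend [5, 29]
  N5 x:[35/3,18] y:[-8,22] z:[2,23] -> hit [35/3,18], descend [7, 9]
    N7 x:[35/3,16] y:[-8,6] z:[4,23] -> miss, prune
    N9 x:[35/3,18] y:[4,22] z:[2,14] -> hit [35/3,14], descend [22, 34]
      N22 x:[35/3,40/3] y:[4,13] z:[2,13] -> hit [35/3,13], descend [15, 27]
        N15 x:[35/3,40/3] y:[4,8] z:[2,5] -> miss, prune
        N27 x:[38/3,13] y:[12,13] z:[11,13] -> hit [38/3,13] leaf, test {P11@t=38/3}
      N34 x:[46/3,18] y:[5,22] z:[11,14] -> miss, prune
  N29 x:[16/3,35/3] y:[-7,26] z:[12,34] -> miss, prune

order=[0, 5, 7, 9, 22, 15, 27, 34, 29]  |boxes|=9  |leaves|=1  hit=P11

== RESULT ==
9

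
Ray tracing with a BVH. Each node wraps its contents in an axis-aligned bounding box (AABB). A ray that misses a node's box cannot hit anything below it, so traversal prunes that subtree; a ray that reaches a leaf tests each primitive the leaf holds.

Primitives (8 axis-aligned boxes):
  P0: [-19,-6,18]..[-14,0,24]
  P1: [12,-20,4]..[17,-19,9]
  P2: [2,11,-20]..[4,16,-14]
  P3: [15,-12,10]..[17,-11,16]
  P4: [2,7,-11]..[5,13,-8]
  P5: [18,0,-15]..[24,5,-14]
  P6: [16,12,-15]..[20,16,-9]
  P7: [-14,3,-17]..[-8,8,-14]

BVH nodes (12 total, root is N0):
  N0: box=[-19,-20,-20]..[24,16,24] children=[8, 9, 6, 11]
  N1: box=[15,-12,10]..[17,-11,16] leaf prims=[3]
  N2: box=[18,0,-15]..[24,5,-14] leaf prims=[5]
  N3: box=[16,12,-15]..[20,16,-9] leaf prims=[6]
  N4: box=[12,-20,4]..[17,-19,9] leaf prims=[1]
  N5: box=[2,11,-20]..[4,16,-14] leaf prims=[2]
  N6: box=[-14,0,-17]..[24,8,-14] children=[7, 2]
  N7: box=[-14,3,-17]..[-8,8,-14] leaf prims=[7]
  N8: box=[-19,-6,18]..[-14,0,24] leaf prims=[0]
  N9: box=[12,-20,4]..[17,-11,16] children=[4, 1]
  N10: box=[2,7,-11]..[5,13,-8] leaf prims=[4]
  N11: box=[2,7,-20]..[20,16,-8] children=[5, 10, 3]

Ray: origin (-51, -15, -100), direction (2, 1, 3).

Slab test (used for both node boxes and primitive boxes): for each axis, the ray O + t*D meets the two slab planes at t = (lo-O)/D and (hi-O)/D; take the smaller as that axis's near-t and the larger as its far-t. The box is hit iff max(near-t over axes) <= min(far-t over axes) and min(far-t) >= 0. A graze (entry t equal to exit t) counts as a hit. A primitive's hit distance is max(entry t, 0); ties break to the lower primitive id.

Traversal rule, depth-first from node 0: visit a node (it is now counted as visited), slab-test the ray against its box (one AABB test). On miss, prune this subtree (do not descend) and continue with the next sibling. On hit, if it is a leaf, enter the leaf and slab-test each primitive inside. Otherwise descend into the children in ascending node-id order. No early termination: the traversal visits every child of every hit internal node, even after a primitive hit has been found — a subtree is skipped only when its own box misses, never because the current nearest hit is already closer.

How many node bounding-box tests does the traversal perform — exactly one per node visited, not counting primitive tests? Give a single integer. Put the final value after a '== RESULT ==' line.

Trace the traversal:
N0 x:[16,75/2] y:[-5,31] z:[80/3,124/3] -> hit [80/3,31], descend [6, 8, 9, 11]
  N6 x:[37/2,75/2] y:[15,23] z:[83/3,86/3] -> miss, prune
  N8 x:[16,37/2] y:[9,15] z:[118/3,124/3] -> miss, prune
  N9 x:[63/2,34] y:[-5,4] z:[104/3,116/3] -> miss, prune
  N11 x:[53/2,71/2] y:[22,31] z:[80/3,92/3] -> hit [80/3,92/3], descend [3, 5, 10]
    N3 x:[67/2,71/2] y:[27,31] z:[85/3,91/3] -> miss, prune
    N5 x:[53/2,55/2] y:[26,31] z:[80/3,86/3] -> hit [80/3,55/2] leaf, test {P2@t=80/3}
    N10 x:[53/2,28] y:[22,28] z:[89/3,92/3] -> miss, prune

order=[0, 6, 8, 9, 11, 3, 5, 10]  |boxes|=8  |leaves|=1  hit=P2

== RESULT ==
8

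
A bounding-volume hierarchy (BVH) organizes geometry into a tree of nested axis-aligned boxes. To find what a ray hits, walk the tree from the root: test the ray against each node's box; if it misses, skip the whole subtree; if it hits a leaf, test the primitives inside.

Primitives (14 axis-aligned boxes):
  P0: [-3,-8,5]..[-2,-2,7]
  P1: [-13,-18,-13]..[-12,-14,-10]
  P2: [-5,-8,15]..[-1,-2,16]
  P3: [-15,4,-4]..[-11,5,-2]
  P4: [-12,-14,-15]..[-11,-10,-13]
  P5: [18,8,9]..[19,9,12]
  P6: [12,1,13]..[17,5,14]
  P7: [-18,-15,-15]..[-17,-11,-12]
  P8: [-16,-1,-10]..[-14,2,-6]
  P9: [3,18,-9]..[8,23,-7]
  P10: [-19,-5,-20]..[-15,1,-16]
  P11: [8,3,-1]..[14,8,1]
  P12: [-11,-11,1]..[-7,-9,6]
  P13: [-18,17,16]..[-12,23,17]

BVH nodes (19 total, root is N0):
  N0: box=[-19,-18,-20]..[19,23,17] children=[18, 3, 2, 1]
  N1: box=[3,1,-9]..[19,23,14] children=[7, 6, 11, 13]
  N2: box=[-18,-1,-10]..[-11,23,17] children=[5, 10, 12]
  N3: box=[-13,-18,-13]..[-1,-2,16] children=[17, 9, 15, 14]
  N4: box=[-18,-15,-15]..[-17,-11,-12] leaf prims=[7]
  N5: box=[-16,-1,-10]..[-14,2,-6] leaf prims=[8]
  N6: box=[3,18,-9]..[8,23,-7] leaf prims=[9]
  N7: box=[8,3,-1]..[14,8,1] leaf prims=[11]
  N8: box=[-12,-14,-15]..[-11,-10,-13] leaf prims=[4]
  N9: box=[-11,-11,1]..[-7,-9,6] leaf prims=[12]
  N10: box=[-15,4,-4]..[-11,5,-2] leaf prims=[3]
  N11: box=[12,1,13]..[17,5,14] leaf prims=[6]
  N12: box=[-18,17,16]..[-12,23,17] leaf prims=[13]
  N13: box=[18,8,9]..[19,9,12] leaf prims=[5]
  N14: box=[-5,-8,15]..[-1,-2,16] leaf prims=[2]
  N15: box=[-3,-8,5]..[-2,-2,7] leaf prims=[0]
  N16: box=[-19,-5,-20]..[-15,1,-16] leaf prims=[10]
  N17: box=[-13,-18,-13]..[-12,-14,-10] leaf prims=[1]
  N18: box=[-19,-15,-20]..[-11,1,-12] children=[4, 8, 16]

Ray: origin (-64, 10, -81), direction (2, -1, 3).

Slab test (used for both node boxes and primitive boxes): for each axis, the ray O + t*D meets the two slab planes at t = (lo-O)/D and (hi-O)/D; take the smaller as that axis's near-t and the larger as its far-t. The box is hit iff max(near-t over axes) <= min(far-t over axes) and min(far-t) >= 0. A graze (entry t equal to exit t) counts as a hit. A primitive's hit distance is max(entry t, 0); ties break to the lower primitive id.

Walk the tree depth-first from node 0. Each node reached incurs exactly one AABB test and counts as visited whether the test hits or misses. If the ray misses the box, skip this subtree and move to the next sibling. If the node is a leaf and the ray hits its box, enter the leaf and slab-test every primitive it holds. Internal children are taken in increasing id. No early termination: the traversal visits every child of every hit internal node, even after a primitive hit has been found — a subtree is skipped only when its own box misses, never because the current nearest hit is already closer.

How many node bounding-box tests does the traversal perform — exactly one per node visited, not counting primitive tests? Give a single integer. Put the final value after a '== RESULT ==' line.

Traverse from the root:
N0 x:[45/2,83/2] y:[-13,28] z:[61/3,98/3] -> hit [45/2,28], descend [1, 2, 3, 18]
  N1 x:[67/2,83/2] y:[-13,9] z:[24,95/3] -> miss, prune
  N2 x:[23,53/2] y:[-13,11] z:[71/3,98/3] -> miss, prune
  N3 x:[51/2,63/2] y:[12,28] z:[68/3,97/3] -> hit [51/2,28], descend [9, 14, 15, 17]
    N9 x:[53/2,57/2] y:[19,21] z:[82/3,29] -> miss, prune
    N14 x:[59/2,63/2] y:[12,18] z:[32,97/3] -> miss, prune
    N15 x:[61/2,31] y:[12,18] z:[86/3,88/3] -> miss, prune
    N17 x:[51/2,26] y:[24,28] z:[68/3,71/3] -> miss, prune
  N18 x:[45/2,53/2] y:[9,25] z:[61/3,23] -> hit [45/2,23], descend [4, 8, 16]
    N4 x:[23,47/2] y:[21,25] z:[22,23] -> hit [23,23] leaf, test {P7@t=23}
    N8 x:[26,53/2] y:[20,24] z:[22,68/3] -> miss, prune
    N16 x:[45/2,49/2] y:[9,15] z:[61/3,65/3] -> miss, prune

12 AABB tests over nodes [0, 1, 2, 3, 9, 14, 15, 17, 18, 4, 8, 16]; 1 leaf entered; closest P7.

== RESULT ==
12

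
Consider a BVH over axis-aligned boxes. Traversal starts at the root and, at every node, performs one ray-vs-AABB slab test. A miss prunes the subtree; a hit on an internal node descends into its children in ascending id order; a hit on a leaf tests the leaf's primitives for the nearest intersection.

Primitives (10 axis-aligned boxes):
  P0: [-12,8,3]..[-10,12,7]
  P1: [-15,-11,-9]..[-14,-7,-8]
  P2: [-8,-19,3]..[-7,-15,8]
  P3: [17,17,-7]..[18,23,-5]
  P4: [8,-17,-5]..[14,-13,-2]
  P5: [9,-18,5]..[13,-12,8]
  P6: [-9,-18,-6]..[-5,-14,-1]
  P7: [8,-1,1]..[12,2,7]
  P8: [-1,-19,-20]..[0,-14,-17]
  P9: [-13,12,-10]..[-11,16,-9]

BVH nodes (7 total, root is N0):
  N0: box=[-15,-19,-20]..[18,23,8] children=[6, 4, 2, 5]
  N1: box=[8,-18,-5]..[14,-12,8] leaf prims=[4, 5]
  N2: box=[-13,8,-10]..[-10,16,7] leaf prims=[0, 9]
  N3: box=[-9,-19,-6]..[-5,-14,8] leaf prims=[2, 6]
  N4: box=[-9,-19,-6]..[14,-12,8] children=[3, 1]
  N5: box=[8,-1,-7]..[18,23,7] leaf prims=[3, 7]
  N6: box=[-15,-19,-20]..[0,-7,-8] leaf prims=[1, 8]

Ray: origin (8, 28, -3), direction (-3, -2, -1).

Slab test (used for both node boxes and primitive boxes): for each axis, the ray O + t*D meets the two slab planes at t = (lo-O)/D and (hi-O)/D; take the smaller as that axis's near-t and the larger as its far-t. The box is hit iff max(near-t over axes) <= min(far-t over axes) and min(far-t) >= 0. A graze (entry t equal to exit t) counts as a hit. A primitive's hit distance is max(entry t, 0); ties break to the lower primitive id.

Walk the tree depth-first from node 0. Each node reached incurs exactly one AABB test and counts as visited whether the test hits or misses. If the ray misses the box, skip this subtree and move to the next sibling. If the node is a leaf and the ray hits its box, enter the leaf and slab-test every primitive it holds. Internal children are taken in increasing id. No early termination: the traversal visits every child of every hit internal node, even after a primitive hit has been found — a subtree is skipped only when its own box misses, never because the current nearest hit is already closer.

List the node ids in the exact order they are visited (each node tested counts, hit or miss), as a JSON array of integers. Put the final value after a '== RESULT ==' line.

Trace the traversal:
N0 x:[-10/3,23/3] y:[5/2,47/2] z:[-11,17] -> hit [5/2,23/3], descend [2, 4, 5, 6]
  N2 x:[6,7] y:[6,10] z:[-10,7] -> hit [6,7] leaf, test {P0(miss), P9@t=19/3}
  N4 x:[-2,17/3] y:[20,47/2] z:[-11,3] -> miss, prune
  N5 x:[-10/3,0] y:[5/2,29/2] z:[-10,4] -> miss, prune
  N6 x:[8/3,23/3] y:[35/2,47/2] z:[5,17] -> miss, prune

Summary -> nodes [0, 2, 4, 5, 6]; box-tests=5; leaf-entries=1; first=P9

== RESULT ==
[0, 2, 4, 5, 6]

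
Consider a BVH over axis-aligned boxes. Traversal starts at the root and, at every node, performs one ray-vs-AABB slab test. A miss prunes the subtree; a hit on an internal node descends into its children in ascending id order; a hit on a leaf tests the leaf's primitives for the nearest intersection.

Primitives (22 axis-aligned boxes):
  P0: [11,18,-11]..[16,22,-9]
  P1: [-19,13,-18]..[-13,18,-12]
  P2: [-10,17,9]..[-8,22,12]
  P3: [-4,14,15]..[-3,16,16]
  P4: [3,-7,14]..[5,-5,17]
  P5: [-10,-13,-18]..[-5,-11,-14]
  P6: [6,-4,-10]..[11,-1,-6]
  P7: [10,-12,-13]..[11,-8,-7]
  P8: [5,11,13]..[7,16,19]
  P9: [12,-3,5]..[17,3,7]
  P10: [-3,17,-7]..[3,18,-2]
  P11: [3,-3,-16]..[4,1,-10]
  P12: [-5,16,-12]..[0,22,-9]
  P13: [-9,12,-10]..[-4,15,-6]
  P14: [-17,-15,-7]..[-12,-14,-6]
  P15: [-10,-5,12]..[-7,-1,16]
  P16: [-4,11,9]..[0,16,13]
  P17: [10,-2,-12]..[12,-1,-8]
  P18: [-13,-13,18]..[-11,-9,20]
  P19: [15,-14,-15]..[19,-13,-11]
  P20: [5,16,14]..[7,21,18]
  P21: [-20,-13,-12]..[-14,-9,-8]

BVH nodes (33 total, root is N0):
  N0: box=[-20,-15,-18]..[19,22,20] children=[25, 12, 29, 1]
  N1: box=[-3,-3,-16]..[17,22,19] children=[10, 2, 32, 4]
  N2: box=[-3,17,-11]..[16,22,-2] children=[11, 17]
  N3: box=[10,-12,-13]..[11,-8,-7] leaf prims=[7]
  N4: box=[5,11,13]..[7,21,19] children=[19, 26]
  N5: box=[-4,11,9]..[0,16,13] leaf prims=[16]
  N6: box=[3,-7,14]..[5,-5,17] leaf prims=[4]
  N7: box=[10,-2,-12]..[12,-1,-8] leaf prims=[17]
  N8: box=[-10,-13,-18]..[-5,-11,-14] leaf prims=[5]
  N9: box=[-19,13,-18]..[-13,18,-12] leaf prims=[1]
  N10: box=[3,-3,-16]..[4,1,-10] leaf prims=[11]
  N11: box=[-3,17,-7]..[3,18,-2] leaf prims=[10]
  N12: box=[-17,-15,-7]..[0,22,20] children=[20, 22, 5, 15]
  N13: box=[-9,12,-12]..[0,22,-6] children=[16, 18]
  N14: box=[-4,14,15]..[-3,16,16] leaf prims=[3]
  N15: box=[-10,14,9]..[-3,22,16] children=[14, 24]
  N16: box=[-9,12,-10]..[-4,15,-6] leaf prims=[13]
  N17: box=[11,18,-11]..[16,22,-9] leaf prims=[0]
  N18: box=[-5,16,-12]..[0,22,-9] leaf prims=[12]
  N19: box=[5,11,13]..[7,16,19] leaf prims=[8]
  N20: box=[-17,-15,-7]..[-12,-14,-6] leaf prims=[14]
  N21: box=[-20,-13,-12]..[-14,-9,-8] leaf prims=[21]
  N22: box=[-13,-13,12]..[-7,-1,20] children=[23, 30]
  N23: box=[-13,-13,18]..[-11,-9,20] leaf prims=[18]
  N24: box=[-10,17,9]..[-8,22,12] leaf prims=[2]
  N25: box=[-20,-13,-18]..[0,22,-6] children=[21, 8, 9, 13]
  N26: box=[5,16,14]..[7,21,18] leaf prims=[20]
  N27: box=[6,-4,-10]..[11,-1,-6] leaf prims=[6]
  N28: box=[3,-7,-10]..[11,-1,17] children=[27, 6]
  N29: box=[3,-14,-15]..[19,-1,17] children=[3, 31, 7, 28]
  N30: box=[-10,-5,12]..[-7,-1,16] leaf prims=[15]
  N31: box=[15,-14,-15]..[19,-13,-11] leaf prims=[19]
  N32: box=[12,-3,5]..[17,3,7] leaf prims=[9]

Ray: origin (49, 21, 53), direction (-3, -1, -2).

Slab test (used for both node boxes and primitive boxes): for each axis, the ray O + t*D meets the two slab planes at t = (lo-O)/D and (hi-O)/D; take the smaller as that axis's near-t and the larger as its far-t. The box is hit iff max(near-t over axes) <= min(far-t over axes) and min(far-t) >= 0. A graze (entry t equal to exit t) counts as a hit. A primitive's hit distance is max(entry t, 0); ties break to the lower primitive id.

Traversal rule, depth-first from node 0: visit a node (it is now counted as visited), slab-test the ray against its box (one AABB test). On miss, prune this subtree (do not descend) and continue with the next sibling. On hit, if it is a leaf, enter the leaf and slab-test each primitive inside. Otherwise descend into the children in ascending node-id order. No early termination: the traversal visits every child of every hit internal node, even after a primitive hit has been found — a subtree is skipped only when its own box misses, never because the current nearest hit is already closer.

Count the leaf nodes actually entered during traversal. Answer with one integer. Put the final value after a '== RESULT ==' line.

Traverse from the root:
N0 x:[10,23] y:[-1,36] z:[33/2,71/2] -> hit [33/2,23], descend [1, 12, 25, 29]
  N1 x:[32/3,52/3] y:[-1,24] z:[17,69/2] -> hit [17,52/3], descend [2, 4, 10, 32]
    N2 x:[11,52/3] y:[-1,4] z:[55/2,32] -> miss, prune
    N4 x:[14,44/3] y:[0,10] z:[17,20] -> miss, prune
    N10 x:[15,46/3] y:[20,24] z:[63/2,69/2] -> miss, prune
    N32 x:[32/3,37/3] y:[18,24] z:[23,24] -> miss, prune
  N12 x:[49/3,22] y:[-1,36] z:[33/2,30] -> hit [33/2,22], descend [5, 15, 20, 22]
    N5 x:[49/3,53/3] y:[5,10] z:[20,22] -> miss, prune
    N15 x:[52/3,59/3] y:[-1,7] z:[37/2,22] -> miss, prune
    N20 x:[61/3,22] y:[35,36] z:[59/2,30] -> miss, prune
    N22 x:[56/3,62/3] y:[22,34] z:[33/2,41/2] -> miss, prune
  N25 x:[49/3,23] y:[-1,34] z:[59/2,71/2] -> miss, prune
  N29 x:[10,46/3] y:[22,35] z:[18,34] -> miss, prune

13 AABB tests over nodes [0, 1, 2, 4, 10, 32, 12, 5, 15, 20, 22, 25, 29]; 0 leaves entered; closest miss.

== RESULT ==
0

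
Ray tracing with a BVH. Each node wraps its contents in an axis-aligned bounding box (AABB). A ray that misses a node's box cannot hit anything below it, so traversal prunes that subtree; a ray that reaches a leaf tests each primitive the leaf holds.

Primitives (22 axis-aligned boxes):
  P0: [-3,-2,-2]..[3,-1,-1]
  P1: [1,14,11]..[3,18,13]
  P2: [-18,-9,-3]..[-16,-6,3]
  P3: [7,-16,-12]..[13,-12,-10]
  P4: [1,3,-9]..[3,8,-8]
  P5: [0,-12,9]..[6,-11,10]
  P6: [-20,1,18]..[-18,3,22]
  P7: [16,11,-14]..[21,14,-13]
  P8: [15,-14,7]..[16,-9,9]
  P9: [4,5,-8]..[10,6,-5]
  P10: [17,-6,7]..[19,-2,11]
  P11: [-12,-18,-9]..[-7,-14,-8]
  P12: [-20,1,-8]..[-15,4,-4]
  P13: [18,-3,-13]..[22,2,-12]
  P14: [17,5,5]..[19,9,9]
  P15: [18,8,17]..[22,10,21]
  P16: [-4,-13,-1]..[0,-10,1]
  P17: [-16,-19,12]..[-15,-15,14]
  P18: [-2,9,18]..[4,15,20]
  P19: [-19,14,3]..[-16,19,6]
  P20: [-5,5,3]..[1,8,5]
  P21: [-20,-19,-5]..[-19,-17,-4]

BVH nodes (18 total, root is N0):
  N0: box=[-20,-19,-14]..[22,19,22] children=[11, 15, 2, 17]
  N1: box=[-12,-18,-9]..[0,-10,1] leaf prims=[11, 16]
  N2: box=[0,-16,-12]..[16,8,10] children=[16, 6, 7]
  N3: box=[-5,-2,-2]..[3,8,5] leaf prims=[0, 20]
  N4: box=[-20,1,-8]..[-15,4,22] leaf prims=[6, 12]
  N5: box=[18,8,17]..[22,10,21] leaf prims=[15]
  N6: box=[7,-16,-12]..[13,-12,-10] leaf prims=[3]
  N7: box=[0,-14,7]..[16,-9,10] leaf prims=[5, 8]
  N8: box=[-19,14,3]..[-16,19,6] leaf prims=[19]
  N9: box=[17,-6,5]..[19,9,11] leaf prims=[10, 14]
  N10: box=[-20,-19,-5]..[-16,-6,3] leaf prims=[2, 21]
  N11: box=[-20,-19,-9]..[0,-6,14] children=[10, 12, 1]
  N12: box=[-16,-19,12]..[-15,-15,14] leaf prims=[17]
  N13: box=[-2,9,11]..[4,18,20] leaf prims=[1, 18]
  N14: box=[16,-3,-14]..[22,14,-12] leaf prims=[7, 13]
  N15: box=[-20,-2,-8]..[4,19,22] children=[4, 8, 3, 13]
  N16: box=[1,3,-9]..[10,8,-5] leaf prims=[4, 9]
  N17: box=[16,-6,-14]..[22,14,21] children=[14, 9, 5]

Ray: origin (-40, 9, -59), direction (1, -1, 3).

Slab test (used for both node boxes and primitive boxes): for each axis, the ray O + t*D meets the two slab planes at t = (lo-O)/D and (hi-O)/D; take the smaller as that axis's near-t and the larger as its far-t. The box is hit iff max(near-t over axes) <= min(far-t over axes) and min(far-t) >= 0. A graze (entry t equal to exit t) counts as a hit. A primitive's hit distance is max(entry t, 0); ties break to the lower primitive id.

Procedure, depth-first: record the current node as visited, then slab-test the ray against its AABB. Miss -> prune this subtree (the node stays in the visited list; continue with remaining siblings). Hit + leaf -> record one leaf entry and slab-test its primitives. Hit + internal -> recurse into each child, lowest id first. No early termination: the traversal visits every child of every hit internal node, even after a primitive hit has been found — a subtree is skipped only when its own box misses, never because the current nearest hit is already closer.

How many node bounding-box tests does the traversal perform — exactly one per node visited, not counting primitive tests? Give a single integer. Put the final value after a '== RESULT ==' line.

Traverse from the root:
N0 x:[20,62] y:[-10,28] z:[15,27] -> hit [20,27], descend [2, 11, 15, 17]
  N2 x:[40,56] y:[1,25] z:[47/3,23] -> miss, prune
  N11 x:[20,40] y:[15,28] z:[50/3,73/3] -> hit [20,73/3], descend [1, 10, 12]
    N1 x:[28,40] y:[19,27] z:[50/3,20] -> miss, prune
    N10 x:[20,24] y:[15,28] z:[18,62/3] -> hit [20,62/3] leaf, test {P2(miss), P21(miss)}
    N12 x:[24,25] y:[24,28] z:[71/3,73/3] -> hit [24,73/3] leaf, test {P17@t=24}
  N15 x:[20,44] y:[-10,11] z:[17,27] -> miss, prune
  N17 x:[56,62] y:[-5,15] z:[15,80/3] -> miss, prune

Visited [0, 2, 11, 1, 10, 12, 15, 17]. Tests: 8 box, 2 leaf. Nearest: P17.

== RESULT ==
8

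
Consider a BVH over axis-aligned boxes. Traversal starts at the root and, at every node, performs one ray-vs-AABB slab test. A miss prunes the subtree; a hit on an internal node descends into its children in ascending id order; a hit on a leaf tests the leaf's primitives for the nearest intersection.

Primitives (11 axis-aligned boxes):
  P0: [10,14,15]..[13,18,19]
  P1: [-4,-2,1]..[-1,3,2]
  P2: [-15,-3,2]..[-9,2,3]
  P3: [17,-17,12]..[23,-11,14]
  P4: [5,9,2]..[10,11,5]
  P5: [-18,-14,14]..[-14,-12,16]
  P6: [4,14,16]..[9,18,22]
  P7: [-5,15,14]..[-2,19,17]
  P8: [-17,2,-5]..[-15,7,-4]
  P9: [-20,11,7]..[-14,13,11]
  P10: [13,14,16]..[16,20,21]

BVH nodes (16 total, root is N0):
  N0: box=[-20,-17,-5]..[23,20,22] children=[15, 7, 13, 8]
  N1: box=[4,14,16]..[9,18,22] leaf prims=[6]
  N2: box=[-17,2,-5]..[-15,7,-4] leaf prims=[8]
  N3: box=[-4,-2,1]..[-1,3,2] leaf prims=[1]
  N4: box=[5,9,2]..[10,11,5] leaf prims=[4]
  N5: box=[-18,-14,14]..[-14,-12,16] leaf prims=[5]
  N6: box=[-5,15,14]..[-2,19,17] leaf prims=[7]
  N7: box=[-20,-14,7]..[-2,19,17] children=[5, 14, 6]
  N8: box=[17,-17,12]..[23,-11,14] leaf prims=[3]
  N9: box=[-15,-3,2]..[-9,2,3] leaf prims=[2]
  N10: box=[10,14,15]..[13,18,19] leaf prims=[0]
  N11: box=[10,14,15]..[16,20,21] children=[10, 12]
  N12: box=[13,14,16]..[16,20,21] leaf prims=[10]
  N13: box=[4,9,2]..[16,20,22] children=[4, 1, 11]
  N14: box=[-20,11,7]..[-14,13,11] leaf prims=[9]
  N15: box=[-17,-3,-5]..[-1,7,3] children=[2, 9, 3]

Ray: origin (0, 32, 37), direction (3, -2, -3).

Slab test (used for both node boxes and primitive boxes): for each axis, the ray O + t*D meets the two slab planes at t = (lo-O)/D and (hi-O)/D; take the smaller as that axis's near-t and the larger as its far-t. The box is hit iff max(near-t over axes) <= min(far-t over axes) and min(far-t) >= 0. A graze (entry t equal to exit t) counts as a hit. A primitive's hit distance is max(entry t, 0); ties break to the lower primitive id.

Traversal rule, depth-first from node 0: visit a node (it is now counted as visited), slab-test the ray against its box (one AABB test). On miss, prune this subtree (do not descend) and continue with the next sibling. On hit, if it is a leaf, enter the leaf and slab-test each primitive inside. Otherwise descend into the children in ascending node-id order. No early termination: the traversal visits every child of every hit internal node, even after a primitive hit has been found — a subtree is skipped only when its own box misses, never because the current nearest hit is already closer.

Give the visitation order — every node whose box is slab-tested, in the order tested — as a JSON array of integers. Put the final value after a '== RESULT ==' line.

Traverse from the root:
N0 x:[-20/3,23/3] y:[6,49/2] z:[5,14] -> hit [6,23/3], descend [7, 8, 13, 15]
  N7 x:[-20/3,-2/3] y:[13/2,23] z:[20/3,10] -> miss, prune
  N8 x:[17/3,23/3] y:[43/2,49/2] z:[23/3,25/3] -> miss, prune
  N13 x:[4/3,16/3] y:[6,23/2] z:[5,35/3] -> miss, prune
  N15 x:[-17/3,-1/3] y:[25/2,35/2] z:[34/3,14] -> miss, prune

Summary -> nodes [0, 7, 8, 13, 15]; box-tests=5; leaf-entries=0; first=miss

== RESULT ==
[0, 7, 8, 13, 15]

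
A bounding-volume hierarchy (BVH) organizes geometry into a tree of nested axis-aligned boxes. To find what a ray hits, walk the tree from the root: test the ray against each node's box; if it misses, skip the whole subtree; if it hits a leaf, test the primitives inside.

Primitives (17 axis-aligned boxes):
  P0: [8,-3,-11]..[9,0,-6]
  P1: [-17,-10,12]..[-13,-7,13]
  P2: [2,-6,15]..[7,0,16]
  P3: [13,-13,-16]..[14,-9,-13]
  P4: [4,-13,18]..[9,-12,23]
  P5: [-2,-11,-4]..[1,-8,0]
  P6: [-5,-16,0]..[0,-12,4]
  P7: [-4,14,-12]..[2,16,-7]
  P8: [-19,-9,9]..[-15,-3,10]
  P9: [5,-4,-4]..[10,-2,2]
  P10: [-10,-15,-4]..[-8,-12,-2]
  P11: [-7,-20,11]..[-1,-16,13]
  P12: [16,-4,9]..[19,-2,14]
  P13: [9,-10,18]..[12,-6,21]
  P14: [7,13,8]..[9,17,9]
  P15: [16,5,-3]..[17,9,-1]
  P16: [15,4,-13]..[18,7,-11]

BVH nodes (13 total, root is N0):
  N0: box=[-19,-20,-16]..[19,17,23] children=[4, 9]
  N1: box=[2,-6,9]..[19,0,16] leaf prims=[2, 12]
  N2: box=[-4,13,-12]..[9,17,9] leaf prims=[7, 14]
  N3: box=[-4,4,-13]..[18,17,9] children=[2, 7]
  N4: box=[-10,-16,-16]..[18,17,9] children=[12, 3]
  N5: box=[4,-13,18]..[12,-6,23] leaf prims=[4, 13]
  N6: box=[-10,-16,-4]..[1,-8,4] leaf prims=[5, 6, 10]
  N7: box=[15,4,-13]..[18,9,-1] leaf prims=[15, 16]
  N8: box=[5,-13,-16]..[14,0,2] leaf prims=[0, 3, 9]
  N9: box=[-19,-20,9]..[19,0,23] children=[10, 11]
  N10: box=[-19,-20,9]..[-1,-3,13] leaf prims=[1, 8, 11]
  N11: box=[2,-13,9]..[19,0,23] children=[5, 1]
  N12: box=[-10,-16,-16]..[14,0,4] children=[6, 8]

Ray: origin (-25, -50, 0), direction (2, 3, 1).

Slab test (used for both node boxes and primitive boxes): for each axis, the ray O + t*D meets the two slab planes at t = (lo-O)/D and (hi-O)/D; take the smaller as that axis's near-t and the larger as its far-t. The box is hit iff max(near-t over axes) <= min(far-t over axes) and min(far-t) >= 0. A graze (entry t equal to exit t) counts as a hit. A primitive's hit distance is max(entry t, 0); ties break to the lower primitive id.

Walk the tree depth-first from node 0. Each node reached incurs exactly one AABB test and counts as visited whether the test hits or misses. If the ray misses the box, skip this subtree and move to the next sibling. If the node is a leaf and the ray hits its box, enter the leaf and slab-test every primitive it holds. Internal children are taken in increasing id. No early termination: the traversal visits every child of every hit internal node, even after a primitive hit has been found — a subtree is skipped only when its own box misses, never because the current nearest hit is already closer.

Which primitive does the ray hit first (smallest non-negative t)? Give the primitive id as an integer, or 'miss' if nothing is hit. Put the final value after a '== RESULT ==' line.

Traverse from the root:
N0 x:[3,22] y:[10,67/3] z:[-16,23] -> hit [10,22], descend [4, 9]
  N4 x:[15/2,43/2] y:[34/3,67/3] z:[-16,9] -> miss, prune
  N9 x:[3,22] y:[10,50/3] z:[9,23] -> hit [10,50/3], descend [10, 11]
    N10 x:[3,12] y:[10,47/3] z:[9,13] -> hit [10,12] leaf, test {P1(miss), P8(miss), P11@t=11}
    N11 x:[27/2,22] y:[37/3,50/3] z:[9,23] -> hit [27/2,50/3], descend [1, 5]
      N1 x:[27/2,22] y:[44/3,50/3] z:[9,16] -> hit [44/3,16] leaf, test {P2@t=15, P12(miss)}
      N5 x:[29/2,37/2] y:[37/3,44/3] z:[18,23] -> miss, prune

order=[0, 4, 9, 10, 11, 1, 5]  |boxes|=7  |leaves|=2  hit=P11

== RESULT ==
11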